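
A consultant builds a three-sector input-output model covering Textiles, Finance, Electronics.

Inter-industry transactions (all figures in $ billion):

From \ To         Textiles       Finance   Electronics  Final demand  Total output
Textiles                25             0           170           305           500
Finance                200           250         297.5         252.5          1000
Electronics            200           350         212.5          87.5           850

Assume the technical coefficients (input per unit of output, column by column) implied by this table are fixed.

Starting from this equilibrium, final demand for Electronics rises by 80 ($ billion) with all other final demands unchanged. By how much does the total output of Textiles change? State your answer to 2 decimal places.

Δx_1 = 36.36

Technical coefficients a_ij = z_ij / X_j:
  a_11 = 25/500 = 0.05, a_21 = 200/500 = 0.40, a_31 = 200/500 = 0.40
  a_12 = 0/1000 = 0.00, a_22 = 250/1000 = 0.25, a_32 = 350/1000 = 0.35
  a_13 = 170/850 = 0.20, a_23 = 297.5/850 = 0.35, a_33 = 212.5/850 = 0.25
I − A =
  [   0.95     0.00    -0.20]
  [  -0.40     0.75    -0.35]
  [  -0.40    -0.35     0.75]
Cofactors of I−A, C_ij = (−1)^(i+j)·(minor ij) (rows/columns in the sector order above):
  C_11 = (0.75)(0.75) − (-0.35)(-0.35) = 0.4400
  C_12 = −[(-0.40)(0.75) − (-0.35)(-0.40)] = 0.4400
  C_13 = (-0.40)(-0.35) − (0.75)(-0.40) = 0.4400
  C_21 = −[(0.00)(0.75) − (-0.20)(-0.35)] = 0.0700
  C_22 = (0.95)(0.75) − (-0.20)(-0.40) = 0.6325
  C_23 = −[(0.95)(-0.35) − (0.00)(-0.40)] = 0.3325
  C_31 = (0.00)(-0.35) − (-0.20)(0.75) = 0.1500
  C_32 = −[(0.95)(-0.35) − (-0.20)(-0.40)] = 0.4125
  C_33 = (0.95)(0.75) − (0.00)(-0.40) = 0.7125
det(I−A) = Σ_j (I−A)_1j·C_1j = (0.95)(0.4400) + (0.00)(0.4400) + (-0.20)(0.4400) = 0.3300
adj(I−A) = Cᵀ =
  [ 0.4400   0.0700   0.1500]
  [ 0.4400   0.6325   0.4125]
  [ 0.4400   0.3325   0.7125]
(I − A)⁻¹ = adj(I−A) / det(I−A) ≈
  [   1.3333     0.2121     0.4545]
  [   1.3333     1.9167     1.2500]
  [   1.3333     1.0076     2.1591]
Δx = (I − A)⁻¹ Δd with Δd having +80 in the Electronics component and 0 elsewhere.
So Δx_1 = L_13 · (+80), where L_13 = adj(I−A)_13 / det(I−A) = 0.1500 / 0.3300.
Δx_1 = 0.1500 × (+80) / 0.3300 = 12.00 / 0.3300 ≈ 36.36.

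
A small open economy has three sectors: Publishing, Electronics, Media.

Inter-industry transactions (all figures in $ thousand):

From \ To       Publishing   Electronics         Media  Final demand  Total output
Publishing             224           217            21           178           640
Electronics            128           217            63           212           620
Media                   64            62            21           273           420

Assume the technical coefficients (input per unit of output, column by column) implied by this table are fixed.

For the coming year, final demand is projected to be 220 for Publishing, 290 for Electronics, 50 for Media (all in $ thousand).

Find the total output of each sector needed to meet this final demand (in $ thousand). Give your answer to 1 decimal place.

Technical coefficients a_ij = z_ij / X_j:
  a_PP = 224/640 = 0.35, a_EP = 128/640 = 0.20, a_MP = 64/640 = 0.10
  a_PE = 217/620 = 0.35, a_EE = 217/620 = 0.35, a_ME = 62/620 = 0.10
  a_PM = 21/420 = 0.05, a_EM = 63/420 = 0.15, a_MM = 21/420 = 0.05
I − A =
  [   0.65    -0.35    -0.05]
  [  -0.20     0.65    -0.15]
  [  -0.10    -0.10     0.95]
Cofactors of I−A, C_ij = (−1)^(i+j)·(minor ij) (rows/columns in the sector order above):
  C_11 = (0.65)(0.95) − (-0.15)(-0.10) = 0.6025
  C_12 = −[(-0.20)(0.95) − (-0.15)(-0.10)] = 0.2050
  C_13 = (-0.20)(-0.10) − (0.65)(-0.10) = 0.0850
  C_21 = −[(-0.35)(0.95) − (-0.05)(-0.10)] = 0.3375
  C_22 = (0.65)(0.95) − (-0.05)(-0.10) = 0.6125
  C_23 = −[(0.65)(-0.10) − (-0.35)(-0.10)] = 0.1000
  C_31 = (-0.35)(-0.15) − (-0.05)(0.65) = 0.0850
  C_32 = −[(0.65)(-0.15) − (-0.05)(-0.20)] = 0.1075
  C_33 = (0.65)(0.65) − (-0.35)(-0.20) = 0.3525
det(I−A) = Σ_j (I−A)_1j·C_1j = (0.65)(0.6025) + (-0.35)(0.2050) + (-0.05)(0.0850) = 0.315625
adj(I−A) = Cᵀ =
  [ 0.6025   0.3375   0.0850]
  [ 0.2050   0.6125   0.1075]
  [ 0.0850   0.1000   0.3525]
(I − A)⁻¹ = adj(I−A) / det(I−A) ≈
  [   1.9089     1.0693     0.2693]
  [   0.6495     1.9406     0.3406]
  [   0.2693     0.3168     1.1168]
x = (I − A)⁻¹ d = adj(I−A)·d / det(I−A), with det(I−A) = 0.315625:
  x_P = (0.6025·220 + 0.3375·290 + 0.0850·50) / 0.315625 = 234.675 / 0.315625 ≈ 743.5
  x_E = (0.2050·220 + 0.6125·290 + 0.1075·50) / 0.315625 = 228.10 / 0.315625 ≈ 722.7
  x_M = (0.0850·220 + 0.1000·290 + 0.3525·50) / 0.315625 = 65.325 / 0.315625 ≈ 207.0

x_P = 743.5, x_E = 722.7, x_M = 207.0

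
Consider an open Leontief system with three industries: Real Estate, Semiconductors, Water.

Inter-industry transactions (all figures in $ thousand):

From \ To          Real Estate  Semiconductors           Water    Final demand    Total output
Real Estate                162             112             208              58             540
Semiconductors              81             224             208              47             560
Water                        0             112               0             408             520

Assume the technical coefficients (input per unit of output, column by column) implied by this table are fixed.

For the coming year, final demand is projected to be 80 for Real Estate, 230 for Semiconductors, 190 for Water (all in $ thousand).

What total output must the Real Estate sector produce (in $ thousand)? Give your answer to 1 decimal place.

Technical coefficients a_ij = z_ij / X_j:
  a_11 = 162/540 = 0.30, a_21 = 81/540 = 0.15, a_31 = 0/540 = 0.00
  a_12 = 112/560 = 0.20, a_22 = 224/560 = 0.40, a_32 = 112/560 = 0.20
  a_13 = 208/520 = 0.40, a_23 = 208/520 = 0.40, a_33 = 0/520 = 0.00
I − A =
  [   0.70    -0.20    -0.40]
  [  -0.15     0.60    -0.40]
  [   0.00    -0.20     1.00]
Cofactors of I−A, C_ij = (−1)^(i+j)·(minor ij) (rows/columns in the sector order above):
  C_11 = (0.60)(1.00) − (-0.40)(-0.20) = 0.5200
  C_12 = −[(-0.15)(1.00) − (-0.40)(0.00)] = 0.1500
  C_13 = (-0.15)(-0.20) − (0.60)(0.00) = 0.0300
  C_21 = −[(-0.20)(1.00) − (-0.40)(-0.20)] = 0.2800
  C_22 = (0.70)(1.00) − (-0.40)(0.00) = 0.7000
  C_23 = −[(0.70)(-0.20) − (-0.20)(0.00)] = 0.1400
  C_31 = (-0.20)(-0.40) − (-0.40)(0.60) = 0.3200
  C_32 = −[(0.70)(-0.40) − (-0.40)(-0.15)] = 0.3400
  C_33 = (0.70)(0.60) − (-0.20)(-0.15) = 0.3900
det(I−A) = Σ_j (I−A)_1j·C_1j = (0.70)(0.5200) + (-0.20)(0.1500) + (-0.40)(0.0300) = 0.3220
adj(I−A) = Cᵀ =
  [ 0.5200   0.2800   0.3200]
  [ 0.1500   0.7000   0.3400]
  [ 0.0300   0.1400   0.3900]
(I − A)⁻¹ = adj(I−A) / det(I−A) ≈
  [   1.6149     0.8696     0.9938]
  [   0.4658     2.1739     1.0559]
  [   0.0932     0.4348     1.2112]
x = (I − A)⁻¹ d = adj(I−A)·d / det(I−A), with det(I−A) = 0.3220:
  x_1 = (0.5200·80 + 0.2800·230 + 0.3200·190) / 0.3220 = 166.80 / 0.3220 ≈ 518.0
  x_2 = (0.1500·80 + 0.7000·230 + 0.3400·190) / 0.3220 = 237.60 / 0.3220 ≈ 737.9
  x_3 = (0.0300·80 + 0.1400·230 + 0.3900·190) / 0.3220 = 108.70 / 0.3220 ≈ 337.6

x_1 = 518.0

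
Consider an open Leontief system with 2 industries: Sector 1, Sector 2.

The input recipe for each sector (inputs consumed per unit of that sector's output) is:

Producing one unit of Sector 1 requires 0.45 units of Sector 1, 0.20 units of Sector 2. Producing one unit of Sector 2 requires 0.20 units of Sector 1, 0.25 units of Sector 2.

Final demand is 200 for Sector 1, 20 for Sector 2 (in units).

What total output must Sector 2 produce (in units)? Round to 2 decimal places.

I − A =
  [   0.55    -0.20]
  [  -0.20     0.75]
det(I−A) = (0.55)(0.75) − (-0.20)(-0.20) = 0.3725
adj(I−A) = [[0.75, 0.20], [0.20, 0.55]]
(I − A)⁻¹ = adj(I−A) / det(I−A) ≈
  [   2.0134     0.5369]
  [   0.5369     1.4765]
x = (I − A)⁻¹ d = adj(I−A)·d / det(I−A), with det(I−A) = 0.3725:
  x_1 = (0.75·200 + 0.20·20) / 0.3725 = 154.00 / 0.3725 ≈ 413.42
  x_2 = (0.20·200 + 0.55·20) / 0.3725 = 51.00 / 0.3725 ≈ 136.91

x_2 = 136.91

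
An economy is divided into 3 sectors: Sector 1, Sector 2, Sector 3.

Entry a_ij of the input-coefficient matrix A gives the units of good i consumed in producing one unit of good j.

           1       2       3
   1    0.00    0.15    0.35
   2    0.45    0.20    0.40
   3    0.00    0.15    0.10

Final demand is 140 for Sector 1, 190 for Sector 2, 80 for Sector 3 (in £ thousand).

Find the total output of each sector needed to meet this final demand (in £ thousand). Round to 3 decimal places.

I − A =
  [   1.00    -0.15    -0.35]
  [  -0.45     0.80    -0.40]
  [   0.00    -0.15     0.90]
Cofactors of I−A, C_ij = (−1)^(i+j)·(minor ij) (rows/columns in the sector order above):
  C_11 = (0.80)(0.90) − (-0.40)(-0.15) = 0.6600
  C_12 = −[(-0.45)(0.90) − (-0.40)(0.00)] = 0.4050
  C_13 = (-0.45)(-0.15) − (0.80)(0.00) = 0.0675
  C_21 = −[(-0.15)(0.90) − (-0.35)(-0.15)] = 0.1875
  C_22 = (1.00)(0.90) − (-0.35)(0.00) = 0.9000
  C_23 = −[(1.00)(-0.15) − (-0.15)(0.00)] = 0.1500
  C_31 = (-0.15)(-0.40) − (-0.35)(0.80) = 0.3400
  C_32 = −[(1.00)(-0.40) − (-0.35)(-0.45)] = 0.5575
  C_33 = (1.00)(0.80) − (-0.15)(-0.45) = 0.7325
det(I−A) = Σ_j (I−A)_1j·C_1j = (1.00)(0.6600) + (-0.15)(0.4050) + (-0.35)(0.0675) = 0.575625
adj(I−A) = Cᵀ =
  [ 0.6600   0.1875   0.3400]
  [ 0.4050   0.9000   0.5575]
  [ 0.0675   0.1500   0.7325]
(I − A)⁻¹ = adj(I−A) / det(I−A) ≈
  [   1.1466     0.3257     0.5907]
  [   0.7036     1.5635     0.9685]
  [   0.1173     0.2606     1.2725]
x = (I − A)⁻¹ d = adj(I−A)·d / det(I−A), with det(I−A) = 0.575625:
  x_1 = (0.6600·140 + 0.1875·190 + 0.3400·80) / 0.575625 = 155.225 / 0.575625 ≈ 269.663
  x_2 = (0.4050·140 + 0.9000·190 + 0.5575·80) / 0.575625 = 272.30 / 0.575625 ≈ 473.051
  x_3 = (0.0675·140 + 0.1500·190 + 0.7325·80) / 0.575625 = 96.55 / 0.575625 ≈ 167.731

x_1 = 269.663, x_2 = 473.051, x_3 = 167.731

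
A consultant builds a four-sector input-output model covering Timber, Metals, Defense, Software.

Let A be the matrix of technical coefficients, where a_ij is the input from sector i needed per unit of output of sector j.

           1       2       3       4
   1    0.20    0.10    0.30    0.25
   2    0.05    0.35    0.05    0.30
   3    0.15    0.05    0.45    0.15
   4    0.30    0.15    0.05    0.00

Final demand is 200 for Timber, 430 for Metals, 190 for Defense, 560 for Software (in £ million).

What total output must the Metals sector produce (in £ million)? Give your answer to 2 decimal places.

I − A =
  [   0.80    -0.10    -0.30    -0.25]
  [  -0.05     0.65    -0.05    -0.30]
  [  -0.15    -0.05     0.55    -0.15]
  [  -0.30    -0.15    -0.05     1.00]
Compute the cofactors C_ij = (−1)^(i+j)·(3×3 minor ij) of I−A; the adjugate is their transpose:
adj(I−A) = Cᵀ =
  [ 0.323500   0.097250   0.198000   0.139750]
  [ 0.088625   0.332375   0.090875   0.135500]
  [ 0.128125   0.079375   0.419375   0.118750]
  [ 0.116750   0.083000   0.094000   0.250500]
det(I−A) = Σ_j (I−A)_1j·C_1j = (0.80)(0.323500) + (-0.10)(0.088625) + (-0.30)(0.128125) + (-0.25)(0.116750) = 0.1823125
(I − A)⁻¹ = adj(I−A) / det(I−A) ≈
  [   1.7744     0.5334     1.0860     0.7665]
  [   0.4861     1.8231     0.4985     0.7432]
  [   0.7028     0.4354     2.3003     0.6514]
  [   0.6404     0.4553     0.5156     1.3740]
x = (I − A)⁻¹ d = adj(I−A)·d / det(I−A), with det(I−A) = 0.1823125:
  x_1 = (0.323500·200 + 0.097250·430 + 0.198000·190 + 0.139750·560) / 0.1823125 = 222.3975 / 0.1823125 ≈ 1219.87
  x_2 = (0.088625·200 + 0.332375·430 + 0.090875·190 + 0.135500·560) / 0.1823125 = 253.7925 / 0.1823125 ≈ 1392.07
  x_3 = (0.128125·200 + 0.079375·430 + 0.419375·190 + 0.118750·560) / 0.1823125 = 205.9375 / 0.1823125 ≈ 1129.59
  x_4 = (0.116750·200 + 0.083000·430 + 0.094000·190 + 0.250500·560) / 0.1823125 = 217.18 / 0.1823125 ≈ 1191.25

x_2 = 1392.07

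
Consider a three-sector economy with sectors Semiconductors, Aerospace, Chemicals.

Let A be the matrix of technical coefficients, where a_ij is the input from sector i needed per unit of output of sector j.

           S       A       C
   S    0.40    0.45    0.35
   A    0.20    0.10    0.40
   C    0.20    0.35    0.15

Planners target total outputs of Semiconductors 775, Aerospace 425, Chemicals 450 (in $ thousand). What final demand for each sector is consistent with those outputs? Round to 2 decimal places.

d_S = 116.25, d_A = 47.50, d_C = 78.75

I − A =
  [   0.60    -0.45    -0.35]
  [  -0.20     0.90    -0.40]
  [  -0.20    -0.35     0.85]
d = (I − A) x:
  d_S = (+0.60)·775 + (-0.45)·425 + (-0.35)·450 = 116.25
  d_A = (-0.20)·775 + (+0.90)·425 + (-0.40)·450 = 47.50
  d_C = (-0.20)·775 + (-0.35)·425 + (+0.85)·450 = 78.75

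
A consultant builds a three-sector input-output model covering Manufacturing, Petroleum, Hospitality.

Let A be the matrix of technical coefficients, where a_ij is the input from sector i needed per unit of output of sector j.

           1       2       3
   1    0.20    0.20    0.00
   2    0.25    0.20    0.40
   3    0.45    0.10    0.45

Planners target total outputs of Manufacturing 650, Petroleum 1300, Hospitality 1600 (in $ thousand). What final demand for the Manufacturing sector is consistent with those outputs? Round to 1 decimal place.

I − A =
  [   0.80    -0.20     0.00]
  [  -0.25     0.80    -0.40]
  [  -0.45    -0.10     0.55]
d = (I − A) x:
  d_1 = (+0.80)·650 + (-0.20)·1300 + (+0.00)·1600 = 260.0
  d_2 = (-0.25)·650 + (+0.80)·1300 + (-0.40)·1600 = 237.5
  d_3 = (-0.45)·650 + (-0.10)·1300 + (+0.55)·1600 = 457.5

d_1 = 260.0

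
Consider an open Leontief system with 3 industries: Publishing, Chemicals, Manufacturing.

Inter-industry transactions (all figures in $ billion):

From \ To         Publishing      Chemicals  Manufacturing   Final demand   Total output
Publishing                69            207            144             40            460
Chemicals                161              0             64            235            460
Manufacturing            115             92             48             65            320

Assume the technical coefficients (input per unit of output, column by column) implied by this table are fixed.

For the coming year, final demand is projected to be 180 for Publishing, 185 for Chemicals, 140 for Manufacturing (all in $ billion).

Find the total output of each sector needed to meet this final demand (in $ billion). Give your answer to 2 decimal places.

x_P = 795.65, x_C = 570.05, x_M = 532.85

Technical coefficients a_ij = z_ij / X_j:
  a_PP = 69/460 = 0.15, a_CP = 161/460 = 0.35, a_MP = 115/460 = 0.25
  a_PC = 207/460 = 0.45, a_CC = 0/460 = 0.00, a_MC = 92/460 = 0.20
  a_PM = 144/320 = 0.45, a_CM = 64/320 = 0.20, a_MM = 48/320 = 0.15
I − A =
  [   0.85    -0.45    -0.45]
  [  -0.35     1.00    -0.20]
  [  -0.25    -0.20     0.85]
Cofactors of I−A, C_ij = (−1)^(i+j)·(minor ij) (rows/columns in the sector order above):
  C_11 = (1.00)(0.85) − (-0.20)(-0.20) = 0.8100
  C_12 = −[(-0.35)(0.85) − (-0.20)(-0.25)] = 0.3475
  C_13 = (-0.35)(-0.20) − (1.00)(-0.25) = 0.3200
  C_21 = −[(-0.45)(0.85) − (-0.45)(-0.20)] = 0.4725
  C_22 = (0.85)(0.85) − (-0.45)(-0.25) = 0.6100
  C_23 = −[(0.85)(-0.20) − (-0.45)(-0.25)] = 0.2825
  C_31 = (-0.45)(-0.20) − (-0.45)(1.00) = 0.5400
  C_32 = −[(0.85)(-0.20) − (-0.45)(-0.35)] = 0.3275
  C_33 = (0.85)(1.00) − (-0.45)(-0.35) = 0.6925
det(I−A) = Σ_j (I−A)_1j·C_1j = (0.85)(0.8100) + (-0.45)(0.3475) + (-0.45)(0.3200) = 0.388125
adj(I−A) = Cᵀ =
  [ 0.8100   0.4725   0.5400]
  [ 0.3475   0.6100   0.3275]
  [ 0.3200   0.2825   0.6925]
(I − A)⁻¹ = adj(I−A) / det(I−A) ≈
  [   2.0870     1.2174     1.3913]
  [   0.8953     1.5717     0.8438]
  [   0.8245     0.7279     1.7842]
x = (I − A)⁻¹ d = adj(I−A)·d / det(I−A), with det(I−A) = 0.388125:
  x_P = (0.8100·180 + 0.4725·185 + 0.5400·140) / 0.388125 = 308.8125 / 0.388125 ≈ 795.65
  x_C = (0.3475·180 + 0.6100·185 + 0.3275·140) / 0.388125 = 221.25 / 0.388125 ≈ 570.05
  x_M = (0.3200·180 + 0.2825·185 + 0.6925·140) / 0.388125 = 206.8125 / 0.388125 ≈ 532.85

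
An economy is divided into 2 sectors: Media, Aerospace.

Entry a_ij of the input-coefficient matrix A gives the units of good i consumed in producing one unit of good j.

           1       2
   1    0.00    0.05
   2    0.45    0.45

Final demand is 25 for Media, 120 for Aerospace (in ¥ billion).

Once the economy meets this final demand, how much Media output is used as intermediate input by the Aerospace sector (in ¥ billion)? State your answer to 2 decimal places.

I − A =
  [   1.00    -0.05]
  [  -0.45     0.55]
det(I−A) = (1.00)(0.55) − (-0.05)(-0.45) = 0.5275
adj(I−A) = [[0.55, 0.05], [0.45, 1.00]]
(I − A)⁻¹ = adj(I−A) / det(I−A) ≈
  [   1.0427     0.0948]
  [   0.8531     1.8957]
First solve x = (I − A)⁻¹ d = adj(I−A)·d / det(I−A); in particular x_2 = (0.45·25 + 1.00·120) / 0.5275 = 131.25 / 0.5275 ≈ 248.8152.
Intermediate flow from 1 to 2: z_12 = a_12 · x_2 = 0.05 × 131.25 / 0.5275 = 6.5625 / 0.5275 ≈ 12.44.

z_12 = 12.44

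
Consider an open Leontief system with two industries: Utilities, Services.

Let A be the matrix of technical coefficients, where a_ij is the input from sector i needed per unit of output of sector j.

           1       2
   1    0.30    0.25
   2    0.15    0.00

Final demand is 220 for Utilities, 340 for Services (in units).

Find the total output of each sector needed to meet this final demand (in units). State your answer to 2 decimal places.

I − A =
  [   0.70    -0.25]
  [  -0.15     1.00]
det(I−A) = (0.70)(1.00) − (-0.25)(-0.15) = 0.6625
adj(I−A) = [[1.00, 0.25], [0.15, 0.70]]
(I − A)⁻¹ = adj(I−A) / det(I−A) ≈
  [   1.5094     0.3774]
  [   0.2264     1.0566]
x = (I − A)⁻¹ d = adj(I−A)·d / det(I−A), with det(I−A) = 0.6625:
  x_1 = (1.00·220 + 0.25·340) / 0.6625 = 305.00 / 0.6625 ≈ 460.38
  x_2 = (0.15·220 + 0.70·340) / 0.6625 = 271.00 / 0.6625 ≈ 409.06

x_1 = 460.38, x_2 = 409.06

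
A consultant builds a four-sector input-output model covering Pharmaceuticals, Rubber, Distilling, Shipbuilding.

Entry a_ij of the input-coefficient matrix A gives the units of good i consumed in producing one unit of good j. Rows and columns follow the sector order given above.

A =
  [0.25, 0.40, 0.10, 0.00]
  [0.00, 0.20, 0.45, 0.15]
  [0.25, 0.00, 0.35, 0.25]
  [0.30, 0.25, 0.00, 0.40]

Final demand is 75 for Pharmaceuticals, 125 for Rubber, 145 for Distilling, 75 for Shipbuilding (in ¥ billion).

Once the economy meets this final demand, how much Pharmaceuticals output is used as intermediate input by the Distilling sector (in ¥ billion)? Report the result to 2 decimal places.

z_PD = 70.03

I − A =
  [   0.75    -0.40    -0.10     0.00]
  [   0.00     0.80    -0.45    -0.15]
  [  -0.25     0.00     0.65    -0.25]
  [  -0.30    -0.25     0.00     0.60]
Compute the cofactors C_ij = (−1)^(i+j)·(3×3 minor ij) of I−A; the adjugate is their transpose:
adj(I−A) = Cᵀ =
  [ 0.259500   0.162250   0.152250   0.104000]
  [ 0.130500   0.270000   0.207000   0.153750]
  [ 0.170625   0.136875   0.313875   0.165000]
  [ 0.184125   0.193625   0.162375   0.325000]
det(I−A) = Σ_j (I−A)_1j·C_1j = (0.75)(0.259500) + (-0.40)(0.130500) + (-0.10)(0.170625) + (0.00)(0.184125) = 0.1253625
(I − A)⁻¹ = adj(I−A) / det(I−A) ≈
  [   2.0700     1.2942     1.2145     0.8296]
  [   1.0410     2.1538     1.6512     1.2264]
  [   1.3611     1.0918     2.5037     1.3162]
  [   1.4687     1.5445     1.2952     2.5925]
First solve x = (I − A)⁻¹ d = adj(I−A)·d / det(I−A); in particular x_D = (0.170625·75 + 0.136875·125 + 0.313875·145 + 0.165000·75) / 0.1253625 = 87.793125 / 0.1253625 ≈ 700.3141.
Intermediate flow from P to D: z_PD = a_PD · x_D = 0.10 × 87.793125 / 0.1253625 = 8.7793125 / 0.1253625 ≈ 70.03.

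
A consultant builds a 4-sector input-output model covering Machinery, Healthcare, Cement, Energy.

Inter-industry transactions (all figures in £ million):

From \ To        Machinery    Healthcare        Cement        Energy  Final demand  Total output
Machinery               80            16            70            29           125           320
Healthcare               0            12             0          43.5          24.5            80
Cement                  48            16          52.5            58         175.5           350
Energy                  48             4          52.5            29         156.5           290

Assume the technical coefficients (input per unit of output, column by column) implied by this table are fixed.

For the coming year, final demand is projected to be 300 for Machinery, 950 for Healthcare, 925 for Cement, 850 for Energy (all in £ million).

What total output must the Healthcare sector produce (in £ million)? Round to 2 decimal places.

x_H = 1404.49

Technical coefficients a_ij = z_ij / X_j:
  a_MM = 80/320 = 0.25, a_HM = 0/320 = 0.00, a_CM = 48/320 = 0.15, a_EM = 48/320 = 0.15
  a_MH = 16/80 = 0.20, a_HH = 12/80 = 0.15, a_CH = 16/80 = 0.20, a_EH = 4/80 = 0.05
  a_MC = 70/350 = 0.20, a_HC = 0/350 = 0.00, a_CC = 52.5/350 = 0.15, a_EC = 52.5/350 = 0.15
  a_ME = 29/290 = 0.10, a_HE = 43.5/290 = 0.15, a_CE = 58/290 = 0.20, a_EE = 29/290 = 0.10
I − A =
  [   0.75    -0.20    -0.20    -0.10]
  [   0.00     0.85     0.00    -0.15]
  [  -0.15    -0.20     0.85    -0.20]
  [  -0.15    -0.05    -0.15     0.90]
Compute the cofactors C_ij = (−1)^(i+j)·(3×3 minor ij) of I−A; the adjugate is their transpose:
adj(I−A) = Cᵀ =
  [ 0.613875   0.192250   0.168750   0.137750]
  [ 0.022500   0.503250   0.021375   0.091125]
  [ 0.143625   0.173250   0.550875   0.167250]
  [ 0.127500   0.088875   0.121125   0.516375]
det(I−A) = Σ_j (I−A)_1j·C_1j = (0.75)(0.613875) + (-0.20)(0.022500) + (-0.20)(0.143625) + (-0.10)(0.127500) = 0.41443125
(I − A)⁻¹ = adj(I−A) / det(I−A) ≈
  [   1.4812     0.4639     0.4072     0.3324]
  [   0.0543     1.2143     0.0516     0.2199]
  [   0.3466     0.4180     1.3292     0.4036]
  [   0.3077     0.2145     0.2923     1.2460]
x = (I − A)⁻¹ d = adj(I−A)·d / det(I−A), with det(I−A) = 0.41443125:
  x_M = (0.613875·300 + 0.192250·950 + 0.168750·925 + 0.137750·850) / 0.41443125 = 639.98125 / 0.41443125 ≈ 1544.24
  x_H = (0.022500·300 + 0.503250·950 + 0.021375·925 + 0.091125·850) / 0.41443125 = 582.065625 / 0.41443125 ≈ 1404.49
  x_C = (0.143625·300 + 0.173250·950 + 0.550875·925 + 0.167250·850) / 0.41443125 = 859.396875 / 0.41443125 ≈ 2073.68
  x_E = (0.127500·300 + 0.088875·950 + 0.121125·925 + 0.516375·850) / 0.41443125 = 673.640625 / 0.41443125 ≈ 1625.46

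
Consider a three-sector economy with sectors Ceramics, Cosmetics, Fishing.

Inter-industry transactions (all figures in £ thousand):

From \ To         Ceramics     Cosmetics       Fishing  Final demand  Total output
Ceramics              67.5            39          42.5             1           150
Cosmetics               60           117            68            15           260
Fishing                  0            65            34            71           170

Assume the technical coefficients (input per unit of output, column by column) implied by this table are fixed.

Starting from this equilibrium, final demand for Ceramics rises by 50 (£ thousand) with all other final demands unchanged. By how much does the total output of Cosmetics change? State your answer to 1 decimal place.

Technical coefficients a_ij = z_ij / X_j:
  a_11 = 67.5/150 = 0.45, a_21 = 60/150 = 0.40, a_31 = 0/150 = 0.00
  a_12 = 39/260 = 0.15, a_22 = 117/260 = 0.45, a_32 = 65/260 = 0.25
  a_13 = 42.5/170 = 0.25, a_23 = 68/170 = 0.40, a_33 = 34/170 = 0.20
I − A =
  [   0.55    -0.15    -0.25]
  [  -0.40     0.55    -0.40]
  [   0.00    -0.25     0.80]
Cofactors of I−A, C_ij = (−1)^(i+j)·(minor ij) (rows/columns in the sector order above):
  C_11 = (0.55)(0.80) − (-0.40)(-0.25) = 0.3400
  C_12 = −[(-0.40)(0.80) − (-0.40)(0.00)] = 0.3200
  C_13 = (-0.40)(-0.25) − (0.55)(0.00) = 0.1000
  C_21 = −[(-0.15)(0.80) − (-0.25)(-0.25)] = 0.1825
  C_22 = (0.55)(0.80) − (-0.25)(0.00) = 0.4400
  C_23 = −[(0.55)(-0.25) − (-0.15)(0.00)] = 0.1375
  C_31 = (-0.15)(-0.40) − (-0.25)(0.55) = 0.1975
  C_32 = −[(0.55)(-0.40) − (-0.25)(-0.40)] = 0.3200
  C_33 = (0.55)(0.55) − (-0.15)(-0.40) = 0.2425
det(I−A) = Σ_j (I−A)_1j·C_1j = (0.55)(0.3400) + (-0.15)(0.3200) + (-0.25)(0.1000) = 0.1140
adj(I−A) = Cᵀ =
  [ 0.3400   0.1825   0.1975]
  [ 0.3200   0.4400   0.3200]
  [ 0.1000   0.1375   0.2425]
(I − A)⁻¹ = adj(I−A) / det(I−A) ≈
  [   2.9825     1.6009     1.7325]
  [   2.8070     3.8596     2.8070]
  [   0.8772     1.2061     2.1272]
Δx = (I − A)⁻¹ Δd with Δd having +50 in the Ceramics component and 0 elsewhere.
So Δx_2 = L_21 · (+50), where L_21 = adj(I−A)_21 / det(I−A) = 0.3200 / 0.1140.
Δx_2 = 0.3200 × (+50) / 0.1140 = 16.00 / 0.1140 ≈ 140.4.

Δx_2 = 140.4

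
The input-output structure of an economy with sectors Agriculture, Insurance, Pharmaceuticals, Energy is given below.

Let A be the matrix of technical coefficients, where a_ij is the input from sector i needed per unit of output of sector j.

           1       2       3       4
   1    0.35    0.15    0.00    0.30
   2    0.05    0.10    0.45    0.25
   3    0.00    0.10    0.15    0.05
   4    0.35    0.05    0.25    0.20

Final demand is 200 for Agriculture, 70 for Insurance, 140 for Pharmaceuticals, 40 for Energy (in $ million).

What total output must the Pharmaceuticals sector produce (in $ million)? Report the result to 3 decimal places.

I − A =
  [   0.65    -0.15     0.00    -0.30]
  [  -0.05     0.90    -0.45    -0.25]
  [   0.00    -0.10     0.85    -0.05]
  [  -0.35    -0.05    -0.25     0.80]
Compute the cofactors C_ij = (−1)^(i+j)·(3×3 minor ij) of I−A; the adjugate is their transpose:
adj(I−A) = Cᵀ =
  [ 0.546750   0.120375   0.137625   0.251250]
  [ 0.115625   0.344625   0.231125   0.165500]
  [ 0.028625   0.045750   0.345500   0.046625]
  [ 0.255375   0.088500   0.182625   0.461625]
det(I−A) = Σ_j (I−A)_1j·C_1j = (0.65)(0.546750) + (-0.15)(0.115625) + (0.00)(0.028625) + (-0.30)(0.255375) = 0.26143125
(I − A)⁻¹ = adj(I−A) / det(I−A) ≈
  [   2.0914     0.4604     0.5264     0.9611]
  [   0.4423     1.3182     0.8841     0.6331]
  [   0.1095     0.1750     1.3216     0.1783]
  [   0.9768     0.3385     0.6986     1.7658]
x = (I − A)⁻¹ d = adj(I−A)·d / det(I−A), with det(I−A) = 0.26143125:
  x_1 = (0.546750·200 + 0.120375·70 + 0.137625·140 + 0.251250·40) / 0.26143125 = 147.09375 / 0.26143125 ≈ 562.648
  x_2 = (0.115625·200 + 0.344625·70 + 0.231125·140 + 0.165500·40) / 0.26143125 = 86.22625 / 0.26143125 ≈ 329.824
  x_3 = (0.028625·200 + 0.045750·70 + 0.345500·140 + 0.046625·40) / 0.26143125 = 59.1625 / 0.26143125 ≈ 226.302
  x_4 = (0.255375·200 + 0.088500·70 + 0.182625·140 + 0.461625·40) / 0.26143125 = 101.3025 / 0.26143125 ≈ 387.492

x_3 = 226.302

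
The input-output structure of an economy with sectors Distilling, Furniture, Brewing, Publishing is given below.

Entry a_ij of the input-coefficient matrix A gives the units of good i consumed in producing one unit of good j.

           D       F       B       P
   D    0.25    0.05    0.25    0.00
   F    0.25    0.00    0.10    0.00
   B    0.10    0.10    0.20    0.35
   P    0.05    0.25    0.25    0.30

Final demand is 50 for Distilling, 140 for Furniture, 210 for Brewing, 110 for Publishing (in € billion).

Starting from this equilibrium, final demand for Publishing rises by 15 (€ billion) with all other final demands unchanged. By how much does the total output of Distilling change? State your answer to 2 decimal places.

Δx_D = 4.40

I − A =
  [   0.75    -0.05    -0.25     0.00]
  [  -0.25     1.00    -0.10     0.00]
  [  -0.10    -0.10     0.80    -0.35]
  [  -0.05    -0.25    -0.25     0.70]
Compute the cofactors C_ij = (−1)^(i+j)·(3×3 minor ij) of I−A; the adjugate is their transpose:
adj(I−A) = Cᵀ =
  [ 0.456750   0.063000   0.178500   0.089250]
  [ 0.126875   0.332500   0.096250   0.048125]
  [ 0.126875   0.122500   0.516250   0.258125]
  [ 0.123250   0.167000   0.231500   0.550750]
det(I−A) = Σ_j (I−A)_1j·C_1j = (0.75)(0.456750) + (-0.05)(0.126875) + (-0.25)(0.126875) + (0.00)(0.123250) = 0.3045
(I − A)⁻¹ = adj(I−A) / det(I−A) ≈
  [   1.5000     0.2069     0.5862     0.2931]
  [   0.4167     1.0920     0.3161     0.1580]
  [   0.4167     0.4023     1.6954     0.8477]
  [   0.4048     0.5484     0.7603     1.8087]
Δx = (I − A)⁻¹ Δd with Δd having +15 in the Publishing component and 0 elsewhere.
So Δx_D = L_DP · (+15), where L_DP = adj(I−A)_DP / det(I−A) = 0.089250 / 0.3045.
Δx_D = 0.089250 × (+15) / 0.3045 = 1.33875 / 0.3045 ≈ 4.40.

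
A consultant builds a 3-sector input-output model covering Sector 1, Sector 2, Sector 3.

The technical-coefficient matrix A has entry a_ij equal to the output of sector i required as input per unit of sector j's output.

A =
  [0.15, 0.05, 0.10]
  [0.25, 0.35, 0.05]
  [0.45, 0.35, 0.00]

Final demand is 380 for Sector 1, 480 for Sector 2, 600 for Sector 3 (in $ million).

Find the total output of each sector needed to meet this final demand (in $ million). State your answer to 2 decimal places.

I − A =
  [   0.85    -0.05    -0.10]
  [  -0.25     0.65    -0.05]
  [  -0.45    -0.35     1.00]
Cofactors of I−A, C_ij = (−1)^(i+j)·(minor ij) (rows/columns in the sector order above):
  C_11 = (0.65)(1.00) − (-0.05)(-0.35) = 0.6325
  C_12 = −[(-0.25)(1.00) − (-0.05)(-0.45)] = 0.2725
  C_13 = (-0.25)(-0.35) − (0.65)(-0.45) = 0.3800
  C_21 = −[(-0.05)(1.00) − (-0.10)(-0.35)] = 0.0850
  C_22 = (0.85)(1.00) − (-0.10)(-0.45) = 0.8050
  C_23 = −[(0.85)(-0.35) − (-0.05)(-0.45)] = 0.3200
  C_31 = (-0.05)(-0.05) − (-0.10)(0.65) = 0.0675
  C_32 = −[(0.85)(-0.05) − (-0.10)(-0.25)] = 0.0675
  C_33 = (0.85)(0.65) − (-0.05)(-0.25) = 0.5400
det(I−A) = Σ_j (I−A)_1j·C_1j = (0.85)(0.6325) + (-0.05)(0.2725) + (-0.10)(0.3800) = 0.4860
adj(I−A) = Cᵀ =
  [ 0.6325   0.0850   0.0675]
  [ 0.2725   0.8050   0.0675]
  [ 0.3800   0.3200   0.5400]
(I − A)⁻¹ = adj(I−A) / det(I−A) ≈
  [   1.3014     0.1749     0.1389]
  [   0.5607     1.6564     0.1389]
  [   0.7819     0.6584     1.1111]
x = (I − A)⁻¹ d = adj(I−A)·d / det(I−A), with det(I−A) = 0.4860:
  x_1 = (0.6325·380 + 0.0850·480 + 0.0675·600) / 0.4860 = 321.65 / 0.4860 ≈ 661.83
  x_2 = (0.2725·380 + 0.8050·480 + 0.0675·600) / 0.4860 = 530.45 / 0.4860 ≈ 1091.46
  x_3 = (0.3800·380 + 0.3200·480 + 0.5400·600) / 0.4860 = 622.00 / 0.4860 ≈ 1279.84

x_1 = 661.83, x_2 = 1091.46, x_3 = 1279.84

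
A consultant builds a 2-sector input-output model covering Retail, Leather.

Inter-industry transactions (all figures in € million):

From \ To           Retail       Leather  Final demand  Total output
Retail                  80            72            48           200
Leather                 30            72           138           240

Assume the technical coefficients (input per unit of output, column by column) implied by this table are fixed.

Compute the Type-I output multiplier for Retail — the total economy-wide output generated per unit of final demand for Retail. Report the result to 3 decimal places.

Technical coefficients a_ij = z_ij / X_j:
  a_RR = 80/200 = 0.40, a_LR = 30/200 = 0.15
  a_RL = 72/240 = 0.30, a_LL = 72/240 = 0.30
I − A =
  [   0.60    -0.30]
  [  -0.15     0.70]
det(I−A) = (0.60)(0.70) − (-0.30)(-0.15) = 0.3750
adj(I−A) = [[0.70, 0.30], [0.15, 0.60]]
(I − A)⁻¹ = adj(I−A) / det(I−A) ≈
  [   1.8667     0.8000]
  [   0.4000     1.6000]
The output multiplier for sector j is the column-j sum of the Leontief inverse (I − A)⁻¹ = adj(I−A) / det(I−A).
Column R of adj(I−A): (0.70, 0.15); det(I−A) = 0.3750.
m_R = (0.70 + 0.15) / 0.3750 = 0.85 / 0.3750 ≈ 2.267.

m_R = 2.267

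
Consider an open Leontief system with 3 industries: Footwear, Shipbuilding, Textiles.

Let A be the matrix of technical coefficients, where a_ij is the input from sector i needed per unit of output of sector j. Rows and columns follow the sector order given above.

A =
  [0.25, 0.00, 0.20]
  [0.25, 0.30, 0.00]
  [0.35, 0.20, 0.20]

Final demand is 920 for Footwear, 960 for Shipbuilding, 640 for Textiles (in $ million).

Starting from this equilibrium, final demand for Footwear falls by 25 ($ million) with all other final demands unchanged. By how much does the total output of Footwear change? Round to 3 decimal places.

I − A =
  [   0.75     0.00    -0.20]
  [  -0.25     0.70     0.00]
  [  -0.35    -0.20     0.80]
Cofactors of I−A, C_ij = (−1)^(i+j)·(minor ij) (rows/columns in the sector order above):
  C_11 = (0.70)(0.80) − (0.00)(-0.20) = 0.5600
  C_12 = −[(-0.25)(0.80) − (0.00)(-0.35)] = 0.2000
  C_13 = (-0.25)(-0.20) − (0.70)(-0.35) = 0.2950
  C_21 = −[(0.00)(0.80) − (-0.20)(-0.20)] = 0.0400
  C_22 = (0.75)(0.80) − (-0.20)(-0.35) = 0.5300
  C_23 = −[(0.75)(-0.20) − (0.00)(-0.35)] = 0.1500
  C_31 = (0.00)(0.00) − (-0.20)(0.70) = 0.1400
  C_32 = −[(0.75)(0.00) − (-0.20)(-0.25)] = 0.0500
  C_33 = (0.75)(0.70) − (0.00)(-0.25) = 0.5250
det(I−A) = Σ_j (I−A)_1j·C_1j = (0.75)(0.5600) + (0.00)(0.2000) + (-0.20)(0.2950) = 0.3610
adj(I−A) = Cᵀ =
  [ 0.5600   0.0400   0.1400]
  [ 0.2000   0.5300   0.0500]
  [ 0.2950   0.1500   0.5250]
(I − A)⁻¹ = adj(I−A) / det(I−A) ≈
  [   1.5512     0.1108     0.3878]
  [   0.5540     1.4681     0.1385]
  [   0.8172     0.4155     1.4543]
Δx = (I − A)⁻¹ Δd with Δd having -25 in the Footwear component and 0 elsewhere.
So Δx_1 = L_11 · (-25), where L_11 = adj(I−A)_11 / det(I−A) = 0.5600 / 0.3610.
Δx_1 = 0.5600 × (-25) / 0.3610 = -14.00 / 0.3610 ≈ -38.781.

Δx_1 = -38.781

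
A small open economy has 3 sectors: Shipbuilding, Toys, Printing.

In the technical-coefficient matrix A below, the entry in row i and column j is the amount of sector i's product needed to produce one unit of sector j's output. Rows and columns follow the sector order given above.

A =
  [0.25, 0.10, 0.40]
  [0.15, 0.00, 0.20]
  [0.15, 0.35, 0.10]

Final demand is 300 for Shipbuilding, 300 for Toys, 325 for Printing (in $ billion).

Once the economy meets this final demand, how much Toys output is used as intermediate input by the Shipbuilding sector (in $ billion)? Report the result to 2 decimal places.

z_TS = 129.86

I − A =
  [   0.75    -0.10    -0.40]
  [  -0.15     1.00    -0.20]
  [  -0.15    -0.35     0.90]
Cofactors of I−A, C_ij = (−1)^(i+j)·(minor ij) (rows/columns in the sector order above):
  C_11 = (1.00)(0.90) − (-0.20)(-0.35) = 0.8300
  C_12 = −[(-0.15)(0.90) − (-0.20)(-0.15)] = 0.1650
  C_13 = (-0.15)(-0.35) − (1.00)(-0.15) = 0.2025
  C_21 = −[(-0.10)(0.90) − (-0.40)(-0.35)] = 0.2300
  C_22 = (0.75)(0.90) − (-0.40)(-0.15) = 0.6150
  C_23 = −[(0.75)(-0.35) − (-0.10)(-0.15)] = 0.2775
  C_31 = (-0.10)(-0.20) − (-0.40)(1.00) = 0.4200
  C_32 = −[(0.75)(-0.20) − (-0.40)(-0.15)] = 0.2100
  C_33 = (0.75)(1.00) − (-0.10)(-0.15) = 0.7350
det(I−A) = Σ_j (I−A)_1j·C_1j = (0.75)(0.8300) + (-0.10)(0.1650) + (-0.40)(0.2025) = 0.5250
adj(I−A) = Cᵀ =
  [ 0.8300   0.2300   0.4200]
  [ 0.1650   0.6150   0.2100]
  [ 0.2025   0.2775   0.7350]
(I − A)⁻¹ = adj(I−A) / det(I−A) ≈
  [   1.5810     0.4381     0.8000]
  [   0.3143     1.1714     0.4000]
  [   0.3857     0.5286     1.4000]
First solve x = (I − A)⁻¹ d = adj(I−A)·d / det(I−A); in particular x_S = (0.8300·300 + 0.2300·300 + 0.4200·325) / 0.5250 = 454.50 / 0.5250 ≈ 865.7143.
Intermediate flow from T to S: z_TS = a_TS · x_S = 0.15 × 454.50 / 0.5250 = 68.175 / 0.5250 ≈ 129.86.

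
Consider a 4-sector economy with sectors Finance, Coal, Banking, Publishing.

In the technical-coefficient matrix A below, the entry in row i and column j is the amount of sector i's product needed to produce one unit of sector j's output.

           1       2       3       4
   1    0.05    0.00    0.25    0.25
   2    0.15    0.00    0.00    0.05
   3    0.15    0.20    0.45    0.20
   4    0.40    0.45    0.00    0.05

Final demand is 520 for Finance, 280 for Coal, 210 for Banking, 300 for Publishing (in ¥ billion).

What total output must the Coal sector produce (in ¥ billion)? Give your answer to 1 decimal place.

x_2 = 504.8

I − A =
  [   0.95     0.00    -0.25    -0.25]
  [  -0.15     1.00     0.00    -0.05]
  [  -0.15    -0.20     0.55    -0.20]
  [  -0.40    -0.45     0.00     0.95]
Compute the cofactors C_ij = (−1)^(i+j)·(3×3 minor ij) of I−A; the adjugate is their transpose:
adj(I−A) = Cᵀ =
  [ 0.510125   0.131875   0.231875   0.190000]
  [ 0.089375   0.385750   0.040625   0.052375]
  [ 0.265125   0.262875   0.764250   0.244500]
  [ 0.257125   0.238250   0.116875   0.477500]
det(I−A) = Σ_j (I−A)_1j·C_1j = (0.95)(0.510125) + (0.00)(0.089375) + (-0.25)(0.265125) + (-0.25)(0.257125) = 0.35405625
(I − A)⁻¹ = adj(I−A) / det(I−A) ≈
  [   1.4408     0.3725     0.6549     0.5366]
  [   0.2524     1.0895     0.1147     0.1479]
  [   0.7488     0.7425     2.1586     0.6906]
  [   0.7262     0.6729     0.3301     1.3487]
x = (I − A)⁻¹ d = adj(I−A)·d / det(I−A), with det(I−A) = 0.35405625:
  x_1 = (0.510125·520 + 0.131875·280 + 0.231875·210 + 0.190000·300) / 0.35405625 = 407.88375 / 0.35405625 ≈ 1152.0
  x_2 = (0.089375·520 + 0.385750·280 + 0.040625·210 + 0.052375·300) / 0.35405625 = 178.72875 / 0.35405625 ≈ 504.8
  x_3 = (0.265125·520 + 0.262875·280 + 0.764250·210 + 0.244500·300) / 0.35405625 = 445.3125 / 0.35405625 ≈ 1257.7
  x_4 = (0.257125·520 + 0.238250·280 + 0.116875·210 + 0.477500·300) / 0.35405625 = 368.20875 / 0.35405625 ≈ 1040.0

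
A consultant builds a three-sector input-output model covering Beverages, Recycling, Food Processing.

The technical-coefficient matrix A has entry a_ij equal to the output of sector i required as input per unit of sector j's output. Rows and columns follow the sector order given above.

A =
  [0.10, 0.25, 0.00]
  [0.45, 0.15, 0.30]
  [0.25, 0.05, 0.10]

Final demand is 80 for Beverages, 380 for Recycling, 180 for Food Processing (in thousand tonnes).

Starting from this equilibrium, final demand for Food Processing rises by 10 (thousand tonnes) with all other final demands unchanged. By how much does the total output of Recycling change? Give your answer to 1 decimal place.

I − A =
  [   0.90    -0.25     0.00]
  [  -0.45     0.85    -0.30]
  [  -0.25    -0.05     0.90]
Cofactors of I−A, C_ij = (−1)^(i+j)·(minor ij) (rows/columns in the sector order above):
  C_11 = (0.85)(0.90) − (-0.30)(-0.05) = 0.7500
  C_12 = −[(-0.45)(0.90) − (-0.30)(-0.25)] = 0.4800
  C_13 = (-0.45)(-0.05) − (0.85)(-0.25) = 0.2350
  C_21 = −[(-0.25)(0.90) − (0.00)(-0.05)] = 0.2250
  C_22 = (0.90)(0.90) − (0.00)(-0.25) = 0.8100
  C_23 = −[(0.90)(-0.05) − (-0.25)(-0.25)] = 0.1075
  C_31 = (-0.25)(-0.30) − (0.00)(0.85) = 0.0750
  C_32 = −[(0.90)(-0.30) − (0.00)(-0.45)] = 0.2700
  C_33 = (0.90)(0.85) − (-0.25)(-0.45) = 0.6525
det(I−A) = Σ_j (I−A)_1j·C_1j = (0.90)(0.7500) + (-0.25)(0.4800) + (0.00)(0.2350) = 0.5550
adj(I−A) = Cᵀ =
  [ 0.7500   0.2250   0.0750]
  [ 0.4800   0.8100   0.2700]
  [ 0.2350   0.1075   0.6525]
(I − A)⁻¹ = adj(I−A) / det(I−A) ≈
  [   1.3514     0.4054     0.1351]
  [   0.8649     1.4595     0.4865]
  [   0.4234     0.1937     1.1757]
Δx = (I − A)⁻¹ Δd with Δd having +10 in the Food Processing component and 0 elsewhere.
So Δx_R = L_RF · (+10), where L_RF = adj(I−A)_RF / det(I−A) = 0.2700 / 0.5550.
Δx_R = 0.2700 × (+10) / 0.5550 = 2.70 / 0.5550 ≈ 4.9.

Δx_R = 4.9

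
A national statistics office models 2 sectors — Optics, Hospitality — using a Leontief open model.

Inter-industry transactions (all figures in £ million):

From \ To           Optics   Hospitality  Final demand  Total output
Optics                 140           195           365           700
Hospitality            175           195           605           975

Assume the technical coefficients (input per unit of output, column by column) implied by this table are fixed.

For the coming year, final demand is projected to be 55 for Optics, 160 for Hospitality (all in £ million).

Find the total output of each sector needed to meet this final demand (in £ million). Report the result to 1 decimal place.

x_1 = 128.8, x_2 = 240.3

Technical coefficients a_ij = z_ij / X_j:
  a_11 = 140/700 = 0.20, a_21 = 175/700 = 0.25
  a_12 = 195/975 = 0.20, a_22 = 195/975 = 0.20
I − A =
  [   0.80    -0.20]
  [  -0.25     0.80]
det(I−A) = (0.80)(0.80) − (-0.20)(-0.25) = 0.5900
adj(I−A) = [[0.80, 0.20], [0.25, 0.80]]
(I − A)⁻¹ = adj(I−A) / det(I−A) ≈
  [   1.3559     0.3390]
  [   0.4237     1.3559]
x = (I − A)⁻¹ d = adj(I−A)·d / det(I−A), with det(I−A) = 0.5900:
  x_1 = (0.80·55 + 0.20·160) / 0.5900 = 76.00 / 0.5900 ≈ 128.8
  x_2 = (0.25·55 + 0.80·160) / 0.5900 = 141.75 / 0.5900 ≈ 240.3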